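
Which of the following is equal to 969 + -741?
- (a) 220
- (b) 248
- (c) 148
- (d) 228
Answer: d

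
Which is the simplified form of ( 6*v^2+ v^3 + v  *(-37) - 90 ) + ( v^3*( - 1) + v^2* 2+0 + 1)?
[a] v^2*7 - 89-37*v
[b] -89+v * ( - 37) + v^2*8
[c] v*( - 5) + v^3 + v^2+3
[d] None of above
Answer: b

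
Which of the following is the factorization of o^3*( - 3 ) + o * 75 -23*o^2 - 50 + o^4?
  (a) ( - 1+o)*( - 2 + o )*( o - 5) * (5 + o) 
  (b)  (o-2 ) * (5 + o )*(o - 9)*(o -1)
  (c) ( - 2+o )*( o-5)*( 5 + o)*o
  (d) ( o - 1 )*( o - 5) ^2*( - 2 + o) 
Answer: a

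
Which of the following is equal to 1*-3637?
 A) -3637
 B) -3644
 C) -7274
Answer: A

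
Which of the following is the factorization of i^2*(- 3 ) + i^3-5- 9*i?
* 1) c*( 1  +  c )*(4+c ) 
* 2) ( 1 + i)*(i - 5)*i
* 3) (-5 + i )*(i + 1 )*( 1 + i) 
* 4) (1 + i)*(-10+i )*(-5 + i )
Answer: 3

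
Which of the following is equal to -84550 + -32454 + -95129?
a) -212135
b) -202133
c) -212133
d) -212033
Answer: c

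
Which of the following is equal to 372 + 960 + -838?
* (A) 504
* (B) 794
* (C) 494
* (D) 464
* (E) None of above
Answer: C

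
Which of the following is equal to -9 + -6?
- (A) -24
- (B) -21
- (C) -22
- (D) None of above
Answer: D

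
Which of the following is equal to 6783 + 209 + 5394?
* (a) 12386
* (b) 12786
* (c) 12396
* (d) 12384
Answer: a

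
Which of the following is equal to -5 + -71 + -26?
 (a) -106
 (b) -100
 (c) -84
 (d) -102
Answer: d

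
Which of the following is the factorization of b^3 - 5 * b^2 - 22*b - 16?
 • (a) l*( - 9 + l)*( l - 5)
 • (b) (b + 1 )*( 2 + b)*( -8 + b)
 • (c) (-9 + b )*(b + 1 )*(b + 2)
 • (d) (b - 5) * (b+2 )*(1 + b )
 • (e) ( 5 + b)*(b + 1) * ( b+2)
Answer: b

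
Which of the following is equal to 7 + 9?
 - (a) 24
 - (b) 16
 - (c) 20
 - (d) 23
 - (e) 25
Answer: b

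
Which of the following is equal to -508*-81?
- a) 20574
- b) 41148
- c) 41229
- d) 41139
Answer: b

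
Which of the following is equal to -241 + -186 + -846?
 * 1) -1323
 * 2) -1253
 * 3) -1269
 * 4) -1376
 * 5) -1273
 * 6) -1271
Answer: 5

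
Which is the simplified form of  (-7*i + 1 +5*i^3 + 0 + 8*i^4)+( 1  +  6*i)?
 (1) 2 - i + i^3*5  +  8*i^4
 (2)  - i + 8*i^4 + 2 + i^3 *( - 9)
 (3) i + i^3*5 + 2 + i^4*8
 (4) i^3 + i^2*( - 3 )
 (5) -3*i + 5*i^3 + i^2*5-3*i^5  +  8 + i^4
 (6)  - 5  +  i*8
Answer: 1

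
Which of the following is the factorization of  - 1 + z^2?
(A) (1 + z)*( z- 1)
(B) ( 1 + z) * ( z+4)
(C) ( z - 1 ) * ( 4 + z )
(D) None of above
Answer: A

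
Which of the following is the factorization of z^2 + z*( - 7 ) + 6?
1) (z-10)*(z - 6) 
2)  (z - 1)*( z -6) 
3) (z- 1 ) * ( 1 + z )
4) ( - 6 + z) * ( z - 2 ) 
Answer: 2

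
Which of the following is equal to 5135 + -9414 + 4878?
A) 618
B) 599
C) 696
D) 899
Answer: B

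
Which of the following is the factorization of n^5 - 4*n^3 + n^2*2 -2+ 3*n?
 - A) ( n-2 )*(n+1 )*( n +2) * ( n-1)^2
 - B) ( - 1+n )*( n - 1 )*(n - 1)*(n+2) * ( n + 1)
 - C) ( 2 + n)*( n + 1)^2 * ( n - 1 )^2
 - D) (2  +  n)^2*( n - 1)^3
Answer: B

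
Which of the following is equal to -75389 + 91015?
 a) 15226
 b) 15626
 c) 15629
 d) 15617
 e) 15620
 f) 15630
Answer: b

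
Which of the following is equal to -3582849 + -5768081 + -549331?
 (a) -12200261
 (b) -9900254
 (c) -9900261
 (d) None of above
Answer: c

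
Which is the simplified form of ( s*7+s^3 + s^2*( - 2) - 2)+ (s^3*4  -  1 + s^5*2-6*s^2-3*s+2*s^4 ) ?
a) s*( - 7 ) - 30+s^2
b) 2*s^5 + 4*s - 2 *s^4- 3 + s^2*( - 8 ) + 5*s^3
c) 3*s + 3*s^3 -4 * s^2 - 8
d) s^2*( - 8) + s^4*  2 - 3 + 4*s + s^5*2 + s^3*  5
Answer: d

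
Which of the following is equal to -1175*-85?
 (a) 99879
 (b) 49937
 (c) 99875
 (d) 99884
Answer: c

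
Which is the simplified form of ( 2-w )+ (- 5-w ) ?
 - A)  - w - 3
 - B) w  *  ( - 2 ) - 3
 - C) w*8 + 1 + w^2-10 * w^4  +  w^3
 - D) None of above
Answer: B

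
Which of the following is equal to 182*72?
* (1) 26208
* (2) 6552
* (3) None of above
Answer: 3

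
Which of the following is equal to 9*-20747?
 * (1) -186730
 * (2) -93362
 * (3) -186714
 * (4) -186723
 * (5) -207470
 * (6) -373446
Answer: 4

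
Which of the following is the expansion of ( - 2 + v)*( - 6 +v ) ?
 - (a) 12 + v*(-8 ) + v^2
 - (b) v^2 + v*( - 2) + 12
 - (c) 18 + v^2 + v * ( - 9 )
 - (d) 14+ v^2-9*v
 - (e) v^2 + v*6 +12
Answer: a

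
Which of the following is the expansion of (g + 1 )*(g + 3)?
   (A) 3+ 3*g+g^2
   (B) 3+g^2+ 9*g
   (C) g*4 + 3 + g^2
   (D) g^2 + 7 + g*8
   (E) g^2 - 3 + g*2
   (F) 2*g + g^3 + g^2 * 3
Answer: C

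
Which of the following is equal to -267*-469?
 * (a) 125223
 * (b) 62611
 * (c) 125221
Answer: a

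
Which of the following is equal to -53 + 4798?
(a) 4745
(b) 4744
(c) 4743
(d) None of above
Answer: a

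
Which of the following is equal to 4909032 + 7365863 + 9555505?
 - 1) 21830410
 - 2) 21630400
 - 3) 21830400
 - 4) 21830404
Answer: 3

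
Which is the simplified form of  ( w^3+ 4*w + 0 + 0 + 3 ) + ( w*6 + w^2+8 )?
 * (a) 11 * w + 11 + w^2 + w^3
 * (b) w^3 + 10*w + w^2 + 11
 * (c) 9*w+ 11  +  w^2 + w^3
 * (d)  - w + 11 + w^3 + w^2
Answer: b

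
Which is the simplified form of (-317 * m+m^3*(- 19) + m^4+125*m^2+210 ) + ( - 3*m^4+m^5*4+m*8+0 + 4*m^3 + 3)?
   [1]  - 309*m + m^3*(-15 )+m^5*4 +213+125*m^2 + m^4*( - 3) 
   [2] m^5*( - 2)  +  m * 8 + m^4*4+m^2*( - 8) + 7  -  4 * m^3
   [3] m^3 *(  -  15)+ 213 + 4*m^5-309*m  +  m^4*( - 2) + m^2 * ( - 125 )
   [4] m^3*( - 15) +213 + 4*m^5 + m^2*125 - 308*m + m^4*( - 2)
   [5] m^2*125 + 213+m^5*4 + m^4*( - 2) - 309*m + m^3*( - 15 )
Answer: 5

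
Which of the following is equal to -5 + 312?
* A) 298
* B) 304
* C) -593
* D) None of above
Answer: D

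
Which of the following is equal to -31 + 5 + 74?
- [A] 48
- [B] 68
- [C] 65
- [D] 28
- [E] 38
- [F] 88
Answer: A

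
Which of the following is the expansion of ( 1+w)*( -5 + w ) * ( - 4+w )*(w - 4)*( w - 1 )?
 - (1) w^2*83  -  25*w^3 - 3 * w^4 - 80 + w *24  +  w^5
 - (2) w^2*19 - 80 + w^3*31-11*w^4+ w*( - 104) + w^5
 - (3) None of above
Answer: 3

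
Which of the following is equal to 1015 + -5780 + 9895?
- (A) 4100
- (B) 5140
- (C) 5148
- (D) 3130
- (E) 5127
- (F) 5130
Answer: F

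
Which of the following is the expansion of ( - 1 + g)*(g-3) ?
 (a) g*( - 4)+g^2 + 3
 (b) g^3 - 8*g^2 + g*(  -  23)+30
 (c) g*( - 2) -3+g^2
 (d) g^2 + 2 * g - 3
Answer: a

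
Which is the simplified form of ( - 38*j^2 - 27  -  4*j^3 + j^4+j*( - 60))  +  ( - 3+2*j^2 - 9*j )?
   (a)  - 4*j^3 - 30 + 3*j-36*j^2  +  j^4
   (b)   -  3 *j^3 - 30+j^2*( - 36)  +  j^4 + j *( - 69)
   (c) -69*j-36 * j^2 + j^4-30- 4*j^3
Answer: c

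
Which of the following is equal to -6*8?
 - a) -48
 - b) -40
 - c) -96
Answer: a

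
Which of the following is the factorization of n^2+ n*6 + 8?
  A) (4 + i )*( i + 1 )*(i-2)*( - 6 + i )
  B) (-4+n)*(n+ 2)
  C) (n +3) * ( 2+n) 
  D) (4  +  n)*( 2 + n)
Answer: D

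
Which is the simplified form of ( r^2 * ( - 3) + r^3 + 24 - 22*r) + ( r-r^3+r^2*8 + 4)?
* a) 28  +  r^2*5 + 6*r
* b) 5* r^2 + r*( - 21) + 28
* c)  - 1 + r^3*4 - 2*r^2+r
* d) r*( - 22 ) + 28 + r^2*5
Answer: b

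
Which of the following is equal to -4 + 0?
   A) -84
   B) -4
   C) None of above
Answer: B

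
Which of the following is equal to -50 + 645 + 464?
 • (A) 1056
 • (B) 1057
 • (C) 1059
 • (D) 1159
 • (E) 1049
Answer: C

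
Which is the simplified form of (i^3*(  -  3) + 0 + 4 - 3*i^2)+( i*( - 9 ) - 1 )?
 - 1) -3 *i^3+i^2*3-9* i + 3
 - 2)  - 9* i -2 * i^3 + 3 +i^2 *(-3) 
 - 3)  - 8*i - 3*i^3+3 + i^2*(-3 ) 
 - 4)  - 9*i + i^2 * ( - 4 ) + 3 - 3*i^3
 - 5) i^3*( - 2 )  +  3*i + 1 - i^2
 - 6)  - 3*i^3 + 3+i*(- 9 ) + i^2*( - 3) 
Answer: 6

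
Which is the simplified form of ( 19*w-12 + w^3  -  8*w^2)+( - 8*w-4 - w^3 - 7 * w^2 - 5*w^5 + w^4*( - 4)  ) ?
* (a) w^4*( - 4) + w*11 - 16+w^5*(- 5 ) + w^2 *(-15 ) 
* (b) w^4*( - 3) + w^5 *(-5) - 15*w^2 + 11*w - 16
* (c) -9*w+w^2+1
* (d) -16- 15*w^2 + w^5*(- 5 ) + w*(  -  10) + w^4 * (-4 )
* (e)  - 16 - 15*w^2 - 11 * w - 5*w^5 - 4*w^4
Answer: a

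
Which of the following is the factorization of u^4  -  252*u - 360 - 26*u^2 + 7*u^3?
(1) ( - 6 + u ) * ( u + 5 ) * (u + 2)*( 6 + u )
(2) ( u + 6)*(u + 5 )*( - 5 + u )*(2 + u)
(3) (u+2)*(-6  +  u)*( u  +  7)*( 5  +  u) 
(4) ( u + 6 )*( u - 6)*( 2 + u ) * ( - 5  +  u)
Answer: 1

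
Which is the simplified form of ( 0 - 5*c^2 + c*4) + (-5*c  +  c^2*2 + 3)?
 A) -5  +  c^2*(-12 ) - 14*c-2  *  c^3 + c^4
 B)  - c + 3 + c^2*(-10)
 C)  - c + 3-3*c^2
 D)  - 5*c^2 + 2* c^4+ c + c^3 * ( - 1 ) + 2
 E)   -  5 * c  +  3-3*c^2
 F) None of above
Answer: C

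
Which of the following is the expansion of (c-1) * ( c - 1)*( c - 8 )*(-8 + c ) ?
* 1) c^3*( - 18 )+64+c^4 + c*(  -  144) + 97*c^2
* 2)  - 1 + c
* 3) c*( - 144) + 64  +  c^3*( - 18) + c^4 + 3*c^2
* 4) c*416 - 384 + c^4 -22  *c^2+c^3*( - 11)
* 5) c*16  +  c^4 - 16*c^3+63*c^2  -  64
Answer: 1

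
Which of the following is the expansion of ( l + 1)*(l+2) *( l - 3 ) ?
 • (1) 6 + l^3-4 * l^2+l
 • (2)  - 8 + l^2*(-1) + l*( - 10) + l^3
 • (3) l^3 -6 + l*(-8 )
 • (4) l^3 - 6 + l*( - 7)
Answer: 4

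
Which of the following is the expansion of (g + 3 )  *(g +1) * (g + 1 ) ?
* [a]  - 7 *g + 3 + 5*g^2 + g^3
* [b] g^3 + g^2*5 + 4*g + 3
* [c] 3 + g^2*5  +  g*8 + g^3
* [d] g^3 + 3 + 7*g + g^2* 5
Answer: d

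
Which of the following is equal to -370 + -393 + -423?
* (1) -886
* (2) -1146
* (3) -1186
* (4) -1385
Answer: 3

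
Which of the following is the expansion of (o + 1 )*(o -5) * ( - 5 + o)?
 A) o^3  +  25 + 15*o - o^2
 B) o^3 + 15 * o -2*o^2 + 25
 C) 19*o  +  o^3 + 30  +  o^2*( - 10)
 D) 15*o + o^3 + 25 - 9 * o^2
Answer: D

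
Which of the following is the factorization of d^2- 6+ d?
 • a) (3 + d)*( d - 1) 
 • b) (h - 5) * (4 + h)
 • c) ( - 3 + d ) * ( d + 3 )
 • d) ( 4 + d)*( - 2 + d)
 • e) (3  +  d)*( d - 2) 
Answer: e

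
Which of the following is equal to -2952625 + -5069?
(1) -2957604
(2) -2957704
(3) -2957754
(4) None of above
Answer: 4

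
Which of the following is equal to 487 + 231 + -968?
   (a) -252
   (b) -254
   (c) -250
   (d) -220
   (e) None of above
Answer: c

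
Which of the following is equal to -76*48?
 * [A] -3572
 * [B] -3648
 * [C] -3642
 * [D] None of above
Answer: B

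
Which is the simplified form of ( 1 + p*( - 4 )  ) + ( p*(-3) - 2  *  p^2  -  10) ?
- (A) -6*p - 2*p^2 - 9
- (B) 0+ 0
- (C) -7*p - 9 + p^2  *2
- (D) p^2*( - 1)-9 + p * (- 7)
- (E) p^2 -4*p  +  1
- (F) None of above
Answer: F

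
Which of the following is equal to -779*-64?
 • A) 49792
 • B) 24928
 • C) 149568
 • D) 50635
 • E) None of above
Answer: E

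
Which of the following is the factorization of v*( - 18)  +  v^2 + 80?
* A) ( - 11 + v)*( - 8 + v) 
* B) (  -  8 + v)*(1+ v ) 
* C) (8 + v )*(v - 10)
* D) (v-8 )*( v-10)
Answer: D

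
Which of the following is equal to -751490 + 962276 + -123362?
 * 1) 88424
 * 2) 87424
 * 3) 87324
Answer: 2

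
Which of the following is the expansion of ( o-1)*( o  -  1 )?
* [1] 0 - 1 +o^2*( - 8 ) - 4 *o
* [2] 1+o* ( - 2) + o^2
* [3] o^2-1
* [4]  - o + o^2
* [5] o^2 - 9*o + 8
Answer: 2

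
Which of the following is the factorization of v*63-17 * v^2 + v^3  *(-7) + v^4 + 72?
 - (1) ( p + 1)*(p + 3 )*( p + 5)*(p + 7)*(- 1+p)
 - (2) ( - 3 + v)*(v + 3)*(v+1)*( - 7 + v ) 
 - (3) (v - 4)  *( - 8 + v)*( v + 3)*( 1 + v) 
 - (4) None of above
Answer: 4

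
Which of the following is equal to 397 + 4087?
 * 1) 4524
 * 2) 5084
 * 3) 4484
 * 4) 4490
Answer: 3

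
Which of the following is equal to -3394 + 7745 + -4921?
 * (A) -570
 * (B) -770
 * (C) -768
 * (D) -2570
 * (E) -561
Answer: A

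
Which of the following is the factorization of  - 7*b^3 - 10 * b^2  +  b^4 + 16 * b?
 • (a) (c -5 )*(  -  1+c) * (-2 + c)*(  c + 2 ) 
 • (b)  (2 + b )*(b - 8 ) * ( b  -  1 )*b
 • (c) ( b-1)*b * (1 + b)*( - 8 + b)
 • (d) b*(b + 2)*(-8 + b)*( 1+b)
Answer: b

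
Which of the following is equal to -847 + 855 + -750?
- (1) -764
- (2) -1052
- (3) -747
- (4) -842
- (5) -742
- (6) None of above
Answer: 5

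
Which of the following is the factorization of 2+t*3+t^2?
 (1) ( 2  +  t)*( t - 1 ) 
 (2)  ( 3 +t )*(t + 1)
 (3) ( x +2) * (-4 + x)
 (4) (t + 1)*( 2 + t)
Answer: 4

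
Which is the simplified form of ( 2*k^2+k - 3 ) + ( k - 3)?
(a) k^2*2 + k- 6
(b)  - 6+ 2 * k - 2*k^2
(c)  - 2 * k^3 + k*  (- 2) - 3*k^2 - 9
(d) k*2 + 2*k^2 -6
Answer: d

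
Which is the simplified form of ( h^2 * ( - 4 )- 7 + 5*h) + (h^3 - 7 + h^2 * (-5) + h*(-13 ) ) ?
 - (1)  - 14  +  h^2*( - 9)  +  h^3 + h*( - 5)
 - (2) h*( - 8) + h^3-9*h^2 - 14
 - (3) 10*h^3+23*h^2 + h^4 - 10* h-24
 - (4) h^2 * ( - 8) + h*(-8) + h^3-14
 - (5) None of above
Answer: 2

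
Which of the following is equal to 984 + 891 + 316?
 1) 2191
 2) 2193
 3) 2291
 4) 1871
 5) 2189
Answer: 1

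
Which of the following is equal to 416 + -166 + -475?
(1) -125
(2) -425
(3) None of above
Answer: 3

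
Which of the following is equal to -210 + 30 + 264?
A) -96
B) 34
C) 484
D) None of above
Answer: D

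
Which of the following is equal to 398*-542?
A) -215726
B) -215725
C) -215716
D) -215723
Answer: C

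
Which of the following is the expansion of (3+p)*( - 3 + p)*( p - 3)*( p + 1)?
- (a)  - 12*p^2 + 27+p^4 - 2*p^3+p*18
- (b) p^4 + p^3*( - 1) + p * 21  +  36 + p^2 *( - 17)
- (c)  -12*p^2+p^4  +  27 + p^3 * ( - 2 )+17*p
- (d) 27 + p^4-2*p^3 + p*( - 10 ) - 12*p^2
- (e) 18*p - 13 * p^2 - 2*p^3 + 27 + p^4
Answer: a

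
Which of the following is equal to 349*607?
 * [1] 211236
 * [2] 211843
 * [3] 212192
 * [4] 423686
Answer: 2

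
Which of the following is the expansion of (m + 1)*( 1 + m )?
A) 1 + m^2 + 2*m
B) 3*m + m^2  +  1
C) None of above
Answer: A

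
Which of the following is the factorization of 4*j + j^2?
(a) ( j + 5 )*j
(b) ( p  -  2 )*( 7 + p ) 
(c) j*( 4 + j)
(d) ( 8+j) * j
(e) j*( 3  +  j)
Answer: c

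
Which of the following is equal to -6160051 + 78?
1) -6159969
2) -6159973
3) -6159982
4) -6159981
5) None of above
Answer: 2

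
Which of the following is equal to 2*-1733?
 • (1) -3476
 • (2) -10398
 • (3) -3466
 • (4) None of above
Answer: 3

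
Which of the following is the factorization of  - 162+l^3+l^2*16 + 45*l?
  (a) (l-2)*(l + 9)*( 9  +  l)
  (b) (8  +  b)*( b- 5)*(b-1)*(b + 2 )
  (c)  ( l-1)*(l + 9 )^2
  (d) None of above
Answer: a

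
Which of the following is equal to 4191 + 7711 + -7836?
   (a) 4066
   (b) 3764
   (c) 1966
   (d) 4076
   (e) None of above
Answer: a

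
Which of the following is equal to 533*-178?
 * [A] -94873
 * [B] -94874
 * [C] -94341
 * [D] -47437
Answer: B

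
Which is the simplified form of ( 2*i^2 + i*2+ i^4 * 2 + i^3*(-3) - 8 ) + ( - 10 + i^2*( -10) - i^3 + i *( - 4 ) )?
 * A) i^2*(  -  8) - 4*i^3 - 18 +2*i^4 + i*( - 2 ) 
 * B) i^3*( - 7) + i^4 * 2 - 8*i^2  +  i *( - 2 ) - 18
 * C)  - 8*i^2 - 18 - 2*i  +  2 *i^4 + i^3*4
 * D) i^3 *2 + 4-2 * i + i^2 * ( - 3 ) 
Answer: A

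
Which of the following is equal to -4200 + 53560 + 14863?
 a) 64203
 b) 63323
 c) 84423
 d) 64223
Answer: d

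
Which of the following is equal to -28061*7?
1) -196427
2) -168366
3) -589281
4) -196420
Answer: 1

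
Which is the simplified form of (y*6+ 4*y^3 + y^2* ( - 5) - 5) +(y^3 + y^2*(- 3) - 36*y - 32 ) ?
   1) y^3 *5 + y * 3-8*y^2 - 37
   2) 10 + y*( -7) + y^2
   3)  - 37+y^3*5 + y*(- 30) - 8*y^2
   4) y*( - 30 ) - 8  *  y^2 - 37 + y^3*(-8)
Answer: 3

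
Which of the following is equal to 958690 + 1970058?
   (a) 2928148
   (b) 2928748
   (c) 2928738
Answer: b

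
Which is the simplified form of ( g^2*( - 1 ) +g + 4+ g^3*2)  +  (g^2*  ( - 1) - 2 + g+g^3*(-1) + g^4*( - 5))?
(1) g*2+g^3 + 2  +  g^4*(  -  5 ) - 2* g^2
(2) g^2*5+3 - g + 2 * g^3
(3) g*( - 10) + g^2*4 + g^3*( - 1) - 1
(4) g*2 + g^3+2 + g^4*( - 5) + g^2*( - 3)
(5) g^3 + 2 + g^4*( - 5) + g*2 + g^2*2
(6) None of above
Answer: 1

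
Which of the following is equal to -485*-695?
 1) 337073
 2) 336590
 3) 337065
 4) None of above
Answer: 4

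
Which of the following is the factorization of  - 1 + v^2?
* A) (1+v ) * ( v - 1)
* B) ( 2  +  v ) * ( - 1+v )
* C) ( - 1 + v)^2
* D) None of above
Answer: A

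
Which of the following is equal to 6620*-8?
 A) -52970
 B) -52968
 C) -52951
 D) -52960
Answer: D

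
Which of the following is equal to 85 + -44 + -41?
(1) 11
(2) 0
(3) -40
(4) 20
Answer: 2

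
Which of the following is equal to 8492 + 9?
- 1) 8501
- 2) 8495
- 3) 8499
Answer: 1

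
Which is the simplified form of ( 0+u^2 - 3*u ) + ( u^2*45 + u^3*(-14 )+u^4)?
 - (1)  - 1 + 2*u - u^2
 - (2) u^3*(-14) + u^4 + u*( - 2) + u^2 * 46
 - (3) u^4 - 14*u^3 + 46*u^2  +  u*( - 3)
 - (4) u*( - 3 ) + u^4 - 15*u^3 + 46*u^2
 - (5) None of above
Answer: 3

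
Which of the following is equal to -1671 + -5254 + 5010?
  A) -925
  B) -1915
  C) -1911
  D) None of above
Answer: B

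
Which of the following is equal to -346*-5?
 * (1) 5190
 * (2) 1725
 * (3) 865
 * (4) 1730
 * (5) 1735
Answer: 4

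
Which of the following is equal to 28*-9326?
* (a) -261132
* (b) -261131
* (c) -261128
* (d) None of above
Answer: c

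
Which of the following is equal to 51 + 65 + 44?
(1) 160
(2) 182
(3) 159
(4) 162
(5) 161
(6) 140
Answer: 1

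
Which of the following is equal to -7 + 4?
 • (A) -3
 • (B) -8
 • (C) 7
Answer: A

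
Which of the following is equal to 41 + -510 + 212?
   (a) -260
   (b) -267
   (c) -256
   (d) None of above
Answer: d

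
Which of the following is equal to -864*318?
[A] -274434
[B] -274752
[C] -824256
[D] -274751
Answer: B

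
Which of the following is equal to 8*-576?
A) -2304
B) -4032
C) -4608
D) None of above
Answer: C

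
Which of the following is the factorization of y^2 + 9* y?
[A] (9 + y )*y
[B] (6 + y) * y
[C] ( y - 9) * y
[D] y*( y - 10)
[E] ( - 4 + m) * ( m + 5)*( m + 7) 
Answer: A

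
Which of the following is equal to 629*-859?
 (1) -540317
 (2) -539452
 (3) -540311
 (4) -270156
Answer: 3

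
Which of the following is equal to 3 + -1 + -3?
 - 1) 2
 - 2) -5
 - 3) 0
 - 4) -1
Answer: 4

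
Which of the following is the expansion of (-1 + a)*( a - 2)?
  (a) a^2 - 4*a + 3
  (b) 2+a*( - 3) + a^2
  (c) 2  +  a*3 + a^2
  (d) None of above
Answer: b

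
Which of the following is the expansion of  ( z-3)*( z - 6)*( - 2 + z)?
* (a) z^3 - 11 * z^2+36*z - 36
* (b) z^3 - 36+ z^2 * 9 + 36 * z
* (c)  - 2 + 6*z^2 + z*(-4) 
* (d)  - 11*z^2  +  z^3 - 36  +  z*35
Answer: a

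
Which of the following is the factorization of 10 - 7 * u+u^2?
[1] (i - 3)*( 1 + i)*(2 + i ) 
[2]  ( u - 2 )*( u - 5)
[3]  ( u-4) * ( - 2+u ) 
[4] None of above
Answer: 2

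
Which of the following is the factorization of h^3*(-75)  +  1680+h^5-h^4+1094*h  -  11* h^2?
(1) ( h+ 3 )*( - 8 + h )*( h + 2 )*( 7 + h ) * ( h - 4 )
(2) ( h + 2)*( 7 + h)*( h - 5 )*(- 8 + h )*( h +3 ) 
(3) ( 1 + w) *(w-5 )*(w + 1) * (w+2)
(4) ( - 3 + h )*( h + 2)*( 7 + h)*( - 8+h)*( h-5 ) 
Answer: 2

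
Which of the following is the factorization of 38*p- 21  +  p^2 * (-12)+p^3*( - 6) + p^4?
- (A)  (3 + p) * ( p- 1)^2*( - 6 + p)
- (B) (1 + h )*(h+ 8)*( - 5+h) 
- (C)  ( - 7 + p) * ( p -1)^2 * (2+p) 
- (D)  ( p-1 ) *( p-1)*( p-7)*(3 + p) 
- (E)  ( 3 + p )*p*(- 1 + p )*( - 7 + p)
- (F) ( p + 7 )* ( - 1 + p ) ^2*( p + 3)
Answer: D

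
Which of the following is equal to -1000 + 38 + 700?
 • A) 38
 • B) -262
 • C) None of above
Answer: B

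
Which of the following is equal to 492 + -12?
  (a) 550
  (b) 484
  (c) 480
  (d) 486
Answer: c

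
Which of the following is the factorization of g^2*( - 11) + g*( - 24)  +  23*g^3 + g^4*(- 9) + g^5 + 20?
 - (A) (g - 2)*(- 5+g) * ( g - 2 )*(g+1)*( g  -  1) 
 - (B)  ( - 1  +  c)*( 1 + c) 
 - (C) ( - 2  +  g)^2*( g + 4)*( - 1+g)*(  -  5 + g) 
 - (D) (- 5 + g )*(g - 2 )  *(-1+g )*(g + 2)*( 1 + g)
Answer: A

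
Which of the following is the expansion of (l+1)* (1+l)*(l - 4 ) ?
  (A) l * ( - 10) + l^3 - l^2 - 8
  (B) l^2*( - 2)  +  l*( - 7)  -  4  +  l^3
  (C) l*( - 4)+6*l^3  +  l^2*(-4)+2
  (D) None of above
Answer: B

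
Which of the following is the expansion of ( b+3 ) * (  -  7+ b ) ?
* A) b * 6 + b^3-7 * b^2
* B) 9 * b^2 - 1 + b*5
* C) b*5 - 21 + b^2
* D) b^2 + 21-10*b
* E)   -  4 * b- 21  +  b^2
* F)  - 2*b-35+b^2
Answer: E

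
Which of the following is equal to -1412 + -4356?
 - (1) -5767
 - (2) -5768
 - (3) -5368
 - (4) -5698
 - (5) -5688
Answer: 2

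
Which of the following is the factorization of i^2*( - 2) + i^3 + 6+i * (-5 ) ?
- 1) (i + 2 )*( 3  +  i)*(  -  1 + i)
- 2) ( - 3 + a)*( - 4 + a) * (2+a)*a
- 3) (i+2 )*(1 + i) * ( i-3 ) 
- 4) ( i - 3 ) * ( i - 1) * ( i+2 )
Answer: 4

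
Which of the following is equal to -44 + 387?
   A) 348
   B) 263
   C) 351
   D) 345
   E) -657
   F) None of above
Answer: F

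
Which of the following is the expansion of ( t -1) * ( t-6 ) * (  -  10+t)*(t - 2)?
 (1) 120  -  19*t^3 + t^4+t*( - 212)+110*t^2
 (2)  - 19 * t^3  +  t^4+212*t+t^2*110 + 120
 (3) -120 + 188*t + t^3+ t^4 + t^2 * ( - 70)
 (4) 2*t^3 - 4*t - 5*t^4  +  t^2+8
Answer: 1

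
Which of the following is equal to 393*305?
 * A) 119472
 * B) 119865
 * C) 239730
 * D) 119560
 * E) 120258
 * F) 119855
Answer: B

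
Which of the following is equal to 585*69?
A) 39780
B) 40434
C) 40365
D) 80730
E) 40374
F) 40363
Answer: C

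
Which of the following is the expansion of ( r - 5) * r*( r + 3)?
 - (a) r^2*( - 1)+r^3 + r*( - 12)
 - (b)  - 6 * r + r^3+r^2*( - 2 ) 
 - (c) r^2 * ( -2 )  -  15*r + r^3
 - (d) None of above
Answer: c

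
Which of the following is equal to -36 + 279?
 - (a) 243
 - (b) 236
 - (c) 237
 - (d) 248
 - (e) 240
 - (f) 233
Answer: a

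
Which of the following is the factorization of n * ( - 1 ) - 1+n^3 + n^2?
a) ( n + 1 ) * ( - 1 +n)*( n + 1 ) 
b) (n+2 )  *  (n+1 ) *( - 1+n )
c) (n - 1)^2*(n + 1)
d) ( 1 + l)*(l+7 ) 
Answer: a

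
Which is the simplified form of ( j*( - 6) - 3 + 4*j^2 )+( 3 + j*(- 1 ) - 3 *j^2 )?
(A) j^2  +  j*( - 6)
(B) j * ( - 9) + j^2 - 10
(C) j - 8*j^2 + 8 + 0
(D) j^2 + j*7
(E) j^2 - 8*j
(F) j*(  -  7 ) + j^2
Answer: F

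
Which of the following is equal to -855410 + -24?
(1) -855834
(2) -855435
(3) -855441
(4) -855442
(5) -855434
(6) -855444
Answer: 5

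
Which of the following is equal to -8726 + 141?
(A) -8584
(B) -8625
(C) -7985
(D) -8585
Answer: D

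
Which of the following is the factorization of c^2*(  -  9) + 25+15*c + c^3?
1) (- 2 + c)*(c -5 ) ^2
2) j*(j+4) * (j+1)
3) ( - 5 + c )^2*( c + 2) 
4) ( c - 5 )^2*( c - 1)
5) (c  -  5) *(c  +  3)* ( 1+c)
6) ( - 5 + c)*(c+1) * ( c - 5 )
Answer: 6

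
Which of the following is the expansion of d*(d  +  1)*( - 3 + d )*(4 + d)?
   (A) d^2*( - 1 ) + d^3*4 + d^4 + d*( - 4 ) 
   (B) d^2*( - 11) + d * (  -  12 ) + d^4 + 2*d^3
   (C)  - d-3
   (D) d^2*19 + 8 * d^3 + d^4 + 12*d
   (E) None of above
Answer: B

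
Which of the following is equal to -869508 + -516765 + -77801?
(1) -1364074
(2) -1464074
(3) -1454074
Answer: 2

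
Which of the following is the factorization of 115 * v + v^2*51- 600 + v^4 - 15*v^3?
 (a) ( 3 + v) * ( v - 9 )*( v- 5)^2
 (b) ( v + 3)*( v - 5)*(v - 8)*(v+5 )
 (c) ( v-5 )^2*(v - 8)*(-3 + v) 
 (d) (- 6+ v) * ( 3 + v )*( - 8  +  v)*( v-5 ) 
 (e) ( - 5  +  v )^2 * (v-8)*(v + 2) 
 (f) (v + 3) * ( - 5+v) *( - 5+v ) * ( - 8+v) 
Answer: f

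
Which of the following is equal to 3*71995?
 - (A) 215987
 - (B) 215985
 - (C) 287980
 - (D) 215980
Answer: B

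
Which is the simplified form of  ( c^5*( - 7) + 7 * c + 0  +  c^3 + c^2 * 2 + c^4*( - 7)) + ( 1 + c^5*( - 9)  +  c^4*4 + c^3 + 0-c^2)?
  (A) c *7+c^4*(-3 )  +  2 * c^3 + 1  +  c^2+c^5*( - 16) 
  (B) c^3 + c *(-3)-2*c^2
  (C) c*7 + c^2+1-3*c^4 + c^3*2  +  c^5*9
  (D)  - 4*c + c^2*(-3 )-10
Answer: A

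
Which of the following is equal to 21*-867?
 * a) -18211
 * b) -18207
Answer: b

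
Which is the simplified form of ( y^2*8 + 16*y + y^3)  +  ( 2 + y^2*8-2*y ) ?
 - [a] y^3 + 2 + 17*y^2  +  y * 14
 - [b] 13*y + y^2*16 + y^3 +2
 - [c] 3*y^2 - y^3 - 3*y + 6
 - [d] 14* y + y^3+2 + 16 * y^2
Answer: d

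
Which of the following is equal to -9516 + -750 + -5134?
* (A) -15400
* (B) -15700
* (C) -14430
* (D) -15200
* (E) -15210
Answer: A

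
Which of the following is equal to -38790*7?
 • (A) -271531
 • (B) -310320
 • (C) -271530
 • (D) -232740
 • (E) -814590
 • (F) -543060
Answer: C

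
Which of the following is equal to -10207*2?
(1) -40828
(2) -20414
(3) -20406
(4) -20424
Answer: 2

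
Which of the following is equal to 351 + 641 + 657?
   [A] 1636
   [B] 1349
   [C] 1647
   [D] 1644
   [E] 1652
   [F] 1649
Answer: F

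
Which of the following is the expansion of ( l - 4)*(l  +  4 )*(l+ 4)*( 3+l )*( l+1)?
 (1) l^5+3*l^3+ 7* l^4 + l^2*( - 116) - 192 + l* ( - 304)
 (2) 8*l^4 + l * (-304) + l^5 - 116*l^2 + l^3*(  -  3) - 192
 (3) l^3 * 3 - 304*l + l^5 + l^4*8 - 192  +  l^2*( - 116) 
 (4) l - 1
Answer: 3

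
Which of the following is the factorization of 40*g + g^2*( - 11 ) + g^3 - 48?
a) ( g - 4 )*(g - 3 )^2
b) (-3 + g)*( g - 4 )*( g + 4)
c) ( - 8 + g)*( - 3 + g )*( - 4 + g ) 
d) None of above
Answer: d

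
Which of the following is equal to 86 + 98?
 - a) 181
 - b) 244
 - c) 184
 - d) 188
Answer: c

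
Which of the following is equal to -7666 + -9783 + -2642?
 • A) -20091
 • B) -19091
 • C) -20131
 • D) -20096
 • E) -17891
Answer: A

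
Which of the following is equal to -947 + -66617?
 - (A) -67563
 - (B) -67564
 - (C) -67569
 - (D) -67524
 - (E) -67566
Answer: B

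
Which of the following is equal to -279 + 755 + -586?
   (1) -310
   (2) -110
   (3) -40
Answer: 2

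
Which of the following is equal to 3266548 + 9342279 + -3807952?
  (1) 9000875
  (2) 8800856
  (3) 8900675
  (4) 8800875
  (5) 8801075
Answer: 4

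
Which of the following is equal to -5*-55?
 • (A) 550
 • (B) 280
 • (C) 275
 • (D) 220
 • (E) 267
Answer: C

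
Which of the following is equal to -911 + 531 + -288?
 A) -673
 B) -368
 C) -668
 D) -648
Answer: C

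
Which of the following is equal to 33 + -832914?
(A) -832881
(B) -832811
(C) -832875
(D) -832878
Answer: A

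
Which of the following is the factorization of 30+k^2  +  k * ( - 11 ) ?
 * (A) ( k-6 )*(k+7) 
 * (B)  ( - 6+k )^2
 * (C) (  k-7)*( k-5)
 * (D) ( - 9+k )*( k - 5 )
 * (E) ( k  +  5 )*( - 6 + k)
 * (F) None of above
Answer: F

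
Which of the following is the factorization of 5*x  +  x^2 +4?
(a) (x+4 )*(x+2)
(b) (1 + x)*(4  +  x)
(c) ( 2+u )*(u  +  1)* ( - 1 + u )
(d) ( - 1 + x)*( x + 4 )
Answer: b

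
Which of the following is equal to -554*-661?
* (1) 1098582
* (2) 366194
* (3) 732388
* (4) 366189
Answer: 2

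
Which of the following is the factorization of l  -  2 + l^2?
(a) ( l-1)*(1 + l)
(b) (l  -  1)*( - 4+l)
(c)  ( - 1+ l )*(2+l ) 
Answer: c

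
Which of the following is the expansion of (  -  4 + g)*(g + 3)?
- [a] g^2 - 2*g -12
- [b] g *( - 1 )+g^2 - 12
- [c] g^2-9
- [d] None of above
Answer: b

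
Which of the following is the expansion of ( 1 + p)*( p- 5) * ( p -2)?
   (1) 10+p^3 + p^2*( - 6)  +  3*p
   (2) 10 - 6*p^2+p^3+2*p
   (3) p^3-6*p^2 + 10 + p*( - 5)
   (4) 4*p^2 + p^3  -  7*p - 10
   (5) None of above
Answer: 1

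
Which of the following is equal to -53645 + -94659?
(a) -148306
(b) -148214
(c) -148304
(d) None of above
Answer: c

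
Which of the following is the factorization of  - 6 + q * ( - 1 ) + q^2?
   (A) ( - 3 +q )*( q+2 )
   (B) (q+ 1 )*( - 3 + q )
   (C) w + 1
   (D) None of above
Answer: A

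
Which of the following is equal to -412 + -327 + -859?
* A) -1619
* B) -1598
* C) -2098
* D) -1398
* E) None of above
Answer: B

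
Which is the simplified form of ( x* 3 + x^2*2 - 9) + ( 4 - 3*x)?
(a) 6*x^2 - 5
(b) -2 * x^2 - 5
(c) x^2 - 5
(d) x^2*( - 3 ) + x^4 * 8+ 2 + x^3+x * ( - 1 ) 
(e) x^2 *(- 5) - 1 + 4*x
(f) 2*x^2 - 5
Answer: f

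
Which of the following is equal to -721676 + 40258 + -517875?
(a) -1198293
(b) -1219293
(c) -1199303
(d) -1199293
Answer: d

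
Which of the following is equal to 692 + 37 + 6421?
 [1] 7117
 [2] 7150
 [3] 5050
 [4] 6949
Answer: 2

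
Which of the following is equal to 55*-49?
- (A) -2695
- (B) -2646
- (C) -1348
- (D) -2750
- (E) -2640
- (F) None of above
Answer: A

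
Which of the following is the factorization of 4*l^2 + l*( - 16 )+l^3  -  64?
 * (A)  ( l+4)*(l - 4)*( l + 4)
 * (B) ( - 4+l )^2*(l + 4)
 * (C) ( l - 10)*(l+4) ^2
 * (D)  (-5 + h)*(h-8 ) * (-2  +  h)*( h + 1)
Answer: A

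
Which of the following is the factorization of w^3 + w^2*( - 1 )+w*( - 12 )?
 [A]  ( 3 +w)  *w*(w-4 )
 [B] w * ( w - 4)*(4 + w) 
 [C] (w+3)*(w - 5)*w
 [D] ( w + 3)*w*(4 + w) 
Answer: A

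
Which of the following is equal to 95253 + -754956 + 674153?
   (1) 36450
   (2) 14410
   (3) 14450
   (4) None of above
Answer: 3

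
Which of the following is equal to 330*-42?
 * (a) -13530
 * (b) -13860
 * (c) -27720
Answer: b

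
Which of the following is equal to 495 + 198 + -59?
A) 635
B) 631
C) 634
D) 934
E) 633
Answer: C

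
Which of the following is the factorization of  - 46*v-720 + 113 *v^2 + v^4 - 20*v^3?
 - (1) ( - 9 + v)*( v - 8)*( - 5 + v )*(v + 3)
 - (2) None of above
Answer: 2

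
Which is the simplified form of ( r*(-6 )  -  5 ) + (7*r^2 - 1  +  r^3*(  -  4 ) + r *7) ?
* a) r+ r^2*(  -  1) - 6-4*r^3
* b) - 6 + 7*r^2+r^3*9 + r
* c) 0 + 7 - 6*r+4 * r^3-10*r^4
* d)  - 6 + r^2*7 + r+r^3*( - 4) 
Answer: d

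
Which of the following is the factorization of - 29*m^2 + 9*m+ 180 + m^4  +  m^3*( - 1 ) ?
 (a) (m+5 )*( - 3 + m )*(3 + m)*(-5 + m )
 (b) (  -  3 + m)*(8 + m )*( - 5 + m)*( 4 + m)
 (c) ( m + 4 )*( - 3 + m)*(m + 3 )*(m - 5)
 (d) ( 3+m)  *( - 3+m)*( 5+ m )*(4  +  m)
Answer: c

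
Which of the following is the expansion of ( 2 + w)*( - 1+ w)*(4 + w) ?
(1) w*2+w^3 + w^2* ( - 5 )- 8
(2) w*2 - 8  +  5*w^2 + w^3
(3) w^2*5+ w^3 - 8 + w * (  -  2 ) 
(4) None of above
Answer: 2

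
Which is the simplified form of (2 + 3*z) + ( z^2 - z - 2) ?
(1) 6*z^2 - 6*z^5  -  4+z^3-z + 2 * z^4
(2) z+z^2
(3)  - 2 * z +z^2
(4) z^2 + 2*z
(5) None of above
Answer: 4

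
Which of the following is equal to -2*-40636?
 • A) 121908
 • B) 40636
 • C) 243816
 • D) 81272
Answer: D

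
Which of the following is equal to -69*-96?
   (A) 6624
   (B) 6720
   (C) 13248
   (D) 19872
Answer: A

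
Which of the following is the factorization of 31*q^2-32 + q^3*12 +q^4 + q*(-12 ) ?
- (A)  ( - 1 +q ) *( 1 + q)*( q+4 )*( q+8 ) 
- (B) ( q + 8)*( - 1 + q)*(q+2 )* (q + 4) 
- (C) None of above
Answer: A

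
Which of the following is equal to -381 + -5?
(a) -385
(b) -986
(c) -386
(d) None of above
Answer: c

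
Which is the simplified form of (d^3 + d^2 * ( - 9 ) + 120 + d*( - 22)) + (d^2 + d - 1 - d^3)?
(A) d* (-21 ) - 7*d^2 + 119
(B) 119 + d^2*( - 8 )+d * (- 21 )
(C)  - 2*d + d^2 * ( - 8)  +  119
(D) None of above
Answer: B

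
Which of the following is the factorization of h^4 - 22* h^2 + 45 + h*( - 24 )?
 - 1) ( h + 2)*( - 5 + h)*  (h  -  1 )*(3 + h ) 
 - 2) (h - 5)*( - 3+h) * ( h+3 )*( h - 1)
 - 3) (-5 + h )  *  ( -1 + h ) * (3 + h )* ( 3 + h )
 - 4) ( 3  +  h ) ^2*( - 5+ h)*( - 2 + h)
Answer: 3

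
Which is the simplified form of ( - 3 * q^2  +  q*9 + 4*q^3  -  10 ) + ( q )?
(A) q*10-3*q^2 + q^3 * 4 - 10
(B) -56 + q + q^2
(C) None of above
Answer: A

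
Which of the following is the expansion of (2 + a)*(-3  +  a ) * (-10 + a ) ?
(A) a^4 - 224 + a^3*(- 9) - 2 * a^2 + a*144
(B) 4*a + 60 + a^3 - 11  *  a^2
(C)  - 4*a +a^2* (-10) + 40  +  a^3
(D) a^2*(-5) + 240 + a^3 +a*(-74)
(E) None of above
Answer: B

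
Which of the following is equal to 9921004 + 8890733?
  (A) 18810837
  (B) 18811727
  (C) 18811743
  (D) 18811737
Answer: D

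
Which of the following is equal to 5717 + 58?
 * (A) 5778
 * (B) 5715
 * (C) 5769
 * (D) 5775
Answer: D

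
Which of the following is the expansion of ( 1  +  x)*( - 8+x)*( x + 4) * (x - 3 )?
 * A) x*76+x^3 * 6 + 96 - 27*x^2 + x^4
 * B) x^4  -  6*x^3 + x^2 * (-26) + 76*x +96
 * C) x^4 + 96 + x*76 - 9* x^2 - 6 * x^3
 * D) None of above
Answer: D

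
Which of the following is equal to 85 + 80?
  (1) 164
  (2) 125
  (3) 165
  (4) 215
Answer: 3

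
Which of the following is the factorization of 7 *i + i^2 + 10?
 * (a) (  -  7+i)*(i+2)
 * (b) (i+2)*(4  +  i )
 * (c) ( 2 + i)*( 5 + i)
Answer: c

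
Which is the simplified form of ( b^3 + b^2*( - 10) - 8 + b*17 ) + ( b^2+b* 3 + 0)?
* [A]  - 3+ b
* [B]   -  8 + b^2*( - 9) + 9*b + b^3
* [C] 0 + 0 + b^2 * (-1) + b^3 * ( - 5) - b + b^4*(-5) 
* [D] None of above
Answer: D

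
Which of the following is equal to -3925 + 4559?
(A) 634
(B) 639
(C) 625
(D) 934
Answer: A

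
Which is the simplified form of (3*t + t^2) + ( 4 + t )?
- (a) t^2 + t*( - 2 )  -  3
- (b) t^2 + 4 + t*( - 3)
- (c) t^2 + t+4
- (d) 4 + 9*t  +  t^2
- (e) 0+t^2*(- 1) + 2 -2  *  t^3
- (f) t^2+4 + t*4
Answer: f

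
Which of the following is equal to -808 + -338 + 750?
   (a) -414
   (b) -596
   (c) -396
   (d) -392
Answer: c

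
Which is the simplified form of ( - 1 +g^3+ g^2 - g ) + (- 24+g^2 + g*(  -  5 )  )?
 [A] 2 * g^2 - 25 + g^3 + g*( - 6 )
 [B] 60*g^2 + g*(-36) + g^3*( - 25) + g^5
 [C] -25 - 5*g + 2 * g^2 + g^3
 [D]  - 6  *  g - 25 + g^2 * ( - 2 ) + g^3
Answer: A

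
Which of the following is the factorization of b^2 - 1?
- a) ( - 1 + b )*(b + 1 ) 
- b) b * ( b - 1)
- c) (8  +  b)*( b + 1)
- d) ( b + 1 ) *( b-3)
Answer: a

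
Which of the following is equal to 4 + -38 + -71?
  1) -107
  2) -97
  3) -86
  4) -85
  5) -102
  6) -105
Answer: 6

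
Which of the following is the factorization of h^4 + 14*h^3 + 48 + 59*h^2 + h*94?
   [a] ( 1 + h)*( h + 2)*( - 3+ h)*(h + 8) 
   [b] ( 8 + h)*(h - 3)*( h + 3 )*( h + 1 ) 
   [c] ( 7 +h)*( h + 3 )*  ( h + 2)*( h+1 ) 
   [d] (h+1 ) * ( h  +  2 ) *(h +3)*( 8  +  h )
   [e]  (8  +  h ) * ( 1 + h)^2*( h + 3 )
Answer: d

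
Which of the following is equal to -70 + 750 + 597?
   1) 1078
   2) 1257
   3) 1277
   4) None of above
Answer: 3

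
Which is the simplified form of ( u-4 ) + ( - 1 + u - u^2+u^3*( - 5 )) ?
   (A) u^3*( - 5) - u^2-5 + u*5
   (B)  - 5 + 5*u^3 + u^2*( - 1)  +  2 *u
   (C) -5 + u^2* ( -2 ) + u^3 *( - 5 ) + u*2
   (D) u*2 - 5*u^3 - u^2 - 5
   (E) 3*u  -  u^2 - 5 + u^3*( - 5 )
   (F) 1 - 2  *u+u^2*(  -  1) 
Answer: D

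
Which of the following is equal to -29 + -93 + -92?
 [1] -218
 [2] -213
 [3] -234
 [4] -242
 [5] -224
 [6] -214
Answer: 6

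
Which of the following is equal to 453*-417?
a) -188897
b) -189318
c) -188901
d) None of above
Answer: c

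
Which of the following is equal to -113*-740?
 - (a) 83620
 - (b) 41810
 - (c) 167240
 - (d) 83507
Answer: a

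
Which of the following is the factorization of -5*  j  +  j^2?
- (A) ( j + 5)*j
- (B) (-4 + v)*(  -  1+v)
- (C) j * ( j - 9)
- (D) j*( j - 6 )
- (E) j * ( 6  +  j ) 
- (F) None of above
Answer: F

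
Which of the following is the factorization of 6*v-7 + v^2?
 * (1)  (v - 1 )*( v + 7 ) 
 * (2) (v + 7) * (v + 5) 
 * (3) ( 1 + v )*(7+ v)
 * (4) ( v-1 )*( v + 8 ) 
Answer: 1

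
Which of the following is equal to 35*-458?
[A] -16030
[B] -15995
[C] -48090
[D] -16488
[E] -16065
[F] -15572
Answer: A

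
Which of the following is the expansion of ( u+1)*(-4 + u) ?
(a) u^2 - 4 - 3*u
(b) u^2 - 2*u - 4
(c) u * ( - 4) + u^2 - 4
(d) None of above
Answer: a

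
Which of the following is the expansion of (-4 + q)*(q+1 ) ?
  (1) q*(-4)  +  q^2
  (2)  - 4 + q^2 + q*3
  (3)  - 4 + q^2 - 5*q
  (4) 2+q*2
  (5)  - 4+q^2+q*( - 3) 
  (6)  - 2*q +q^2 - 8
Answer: 5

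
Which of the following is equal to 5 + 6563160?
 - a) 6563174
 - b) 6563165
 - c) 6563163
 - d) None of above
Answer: b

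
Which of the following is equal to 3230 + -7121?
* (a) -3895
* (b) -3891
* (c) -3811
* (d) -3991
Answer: b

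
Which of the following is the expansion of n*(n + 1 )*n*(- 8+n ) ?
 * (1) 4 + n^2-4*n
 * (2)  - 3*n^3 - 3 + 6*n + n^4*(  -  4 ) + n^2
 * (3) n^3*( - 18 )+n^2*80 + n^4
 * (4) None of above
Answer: 4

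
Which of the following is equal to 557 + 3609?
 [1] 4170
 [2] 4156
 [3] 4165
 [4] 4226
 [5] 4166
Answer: 5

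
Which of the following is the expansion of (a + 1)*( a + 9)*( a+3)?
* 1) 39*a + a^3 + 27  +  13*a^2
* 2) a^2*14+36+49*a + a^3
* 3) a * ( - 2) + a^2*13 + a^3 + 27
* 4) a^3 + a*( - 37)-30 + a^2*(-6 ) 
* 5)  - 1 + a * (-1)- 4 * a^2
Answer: 1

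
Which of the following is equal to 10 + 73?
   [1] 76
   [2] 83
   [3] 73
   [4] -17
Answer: 2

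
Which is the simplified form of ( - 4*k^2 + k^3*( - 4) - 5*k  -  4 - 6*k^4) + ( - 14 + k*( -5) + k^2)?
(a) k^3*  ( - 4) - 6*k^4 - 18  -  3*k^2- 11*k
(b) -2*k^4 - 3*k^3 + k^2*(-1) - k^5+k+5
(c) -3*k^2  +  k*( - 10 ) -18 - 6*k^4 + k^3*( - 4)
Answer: c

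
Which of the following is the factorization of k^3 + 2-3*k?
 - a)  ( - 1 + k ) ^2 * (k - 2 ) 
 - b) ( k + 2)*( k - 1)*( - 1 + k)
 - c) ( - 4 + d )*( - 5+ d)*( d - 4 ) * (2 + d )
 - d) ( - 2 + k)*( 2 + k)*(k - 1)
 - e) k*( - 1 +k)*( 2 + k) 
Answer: b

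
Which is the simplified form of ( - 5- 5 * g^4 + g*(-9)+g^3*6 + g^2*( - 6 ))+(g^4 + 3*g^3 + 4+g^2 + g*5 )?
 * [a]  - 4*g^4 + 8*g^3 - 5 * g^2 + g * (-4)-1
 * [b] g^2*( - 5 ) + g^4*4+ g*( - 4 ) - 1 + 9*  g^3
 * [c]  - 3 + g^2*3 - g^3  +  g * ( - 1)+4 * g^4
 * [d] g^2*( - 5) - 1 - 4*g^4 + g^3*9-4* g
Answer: d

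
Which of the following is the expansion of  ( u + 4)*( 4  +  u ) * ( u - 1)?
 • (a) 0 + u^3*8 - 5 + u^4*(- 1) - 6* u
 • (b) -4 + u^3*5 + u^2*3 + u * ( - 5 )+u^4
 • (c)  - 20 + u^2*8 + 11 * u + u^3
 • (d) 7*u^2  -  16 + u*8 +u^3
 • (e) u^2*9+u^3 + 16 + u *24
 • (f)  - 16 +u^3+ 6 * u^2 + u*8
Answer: d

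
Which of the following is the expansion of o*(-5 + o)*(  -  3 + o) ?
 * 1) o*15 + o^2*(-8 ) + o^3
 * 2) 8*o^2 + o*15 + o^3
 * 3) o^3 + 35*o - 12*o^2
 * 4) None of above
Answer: 1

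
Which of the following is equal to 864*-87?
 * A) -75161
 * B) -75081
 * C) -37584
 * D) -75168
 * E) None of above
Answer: D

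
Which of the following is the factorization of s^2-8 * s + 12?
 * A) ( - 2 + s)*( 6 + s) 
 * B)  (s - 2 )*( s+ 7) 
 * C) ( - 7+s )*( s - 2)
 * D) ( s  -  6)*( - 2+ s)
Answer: D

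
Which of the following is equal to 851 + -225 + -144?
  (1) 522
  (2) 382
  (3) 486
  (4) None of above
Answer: 4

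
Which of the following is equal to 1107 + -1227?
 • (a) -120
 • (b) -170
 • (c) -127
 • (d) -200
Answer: a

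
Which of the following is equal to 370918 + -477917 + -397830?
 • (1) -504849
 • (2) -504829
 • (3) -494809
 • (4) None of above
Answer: 2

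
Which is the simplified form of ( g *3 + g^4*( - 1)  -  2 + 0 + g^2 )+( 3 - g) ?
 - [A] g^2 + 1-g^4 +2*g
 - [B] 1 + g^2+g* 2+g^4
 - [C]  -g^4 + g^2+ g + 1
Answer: A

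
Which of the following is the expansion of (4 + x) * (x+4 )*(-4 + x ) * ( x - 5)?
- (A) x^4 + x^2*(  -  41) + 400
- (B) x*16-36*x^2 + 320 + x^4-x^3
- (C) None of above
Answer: B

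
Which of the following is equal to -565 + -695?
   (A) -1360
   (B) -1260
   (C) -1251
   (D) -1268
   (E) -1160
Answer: B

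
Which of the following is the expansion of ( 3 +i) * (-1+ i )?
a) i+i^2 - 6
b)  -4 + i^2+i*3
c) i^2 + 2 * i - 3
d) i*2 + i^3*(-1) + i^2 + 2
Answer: c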